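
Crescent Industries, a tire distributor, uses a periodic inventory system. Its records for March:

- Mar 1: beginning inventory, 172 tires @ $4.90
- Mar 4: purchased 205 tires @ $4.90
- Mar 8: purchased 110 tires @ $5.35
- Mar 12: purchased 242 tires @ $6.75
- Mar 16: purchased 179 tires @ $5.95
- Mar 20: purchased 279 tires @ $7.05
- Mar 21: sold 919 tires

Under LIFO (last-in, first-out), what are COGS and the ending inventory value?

COGS = $5,788.10; ending inventory = $1,313.20

Mar 21, 919 sold [LIFO — newest first]: 279 @ $7.05 + 179 @ $5.95 + 242 @ $6.75 + 110 @ $5.35 + 109 @ $4.90 = $5,788.10
Ending inventory: 172 @ $4.90 + 96 @ $4.90 = $1,313.20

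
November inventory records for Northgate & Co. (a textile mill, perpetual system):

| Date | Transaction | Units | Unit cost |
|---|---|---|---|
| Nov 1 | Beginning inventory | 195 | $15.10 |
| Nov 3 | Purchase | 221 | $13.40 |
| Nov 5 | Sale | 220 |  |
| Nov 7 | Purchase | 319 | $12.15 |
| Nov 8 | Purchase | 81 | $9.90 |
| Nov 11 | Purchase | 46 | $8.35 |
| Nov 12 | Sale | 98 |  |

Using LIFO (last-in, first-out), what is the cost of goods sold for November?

COGS = $3,846.90

Nov 5, 220 sold [LIFO — newest first]: 220 @ $13.40 = $2,948.00
Nov 12, 98 sold [LIFO — newest first]: 46 @ $8.35 + 52 @ $9.90 = $898.90
Total COGS = $2,948.00 + $898.90 = $3,846.90
Ending inventory: 195 @ $15.10 + 1 @ $13.40 + 319 @ $12.15 + 29 @ $9.90 = $7,120.85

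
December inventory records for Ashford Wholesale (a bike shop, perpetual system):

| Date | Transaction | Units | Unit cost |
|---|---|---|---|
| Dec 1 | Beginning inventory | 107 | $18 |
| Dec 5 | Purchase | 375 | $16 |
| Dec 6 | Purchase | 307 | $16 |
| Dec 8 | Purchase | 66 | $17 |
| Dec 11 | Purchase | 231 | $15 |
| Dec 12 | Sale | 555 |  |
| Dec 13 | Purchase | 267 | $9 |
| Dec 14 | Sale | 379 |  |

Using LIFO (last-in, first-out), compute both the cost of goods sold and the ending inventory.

COGS = $12,910; ending inventory = $6,918

Dec 12, 555 sold [LIFO — newest first]: 231 @ $15 + 66 @ $17 + 258 @ $16 = $8,715
Dec 14, 379 sold [LIFO — newest first]: 267 @ $9 + 49 @ $16 + 63 @ $16 = $4,195
Total COGS = $8,715 + $4,195 = $12,910
Ending inventory: 107 @ $18 + 312 @ $16 = $6,918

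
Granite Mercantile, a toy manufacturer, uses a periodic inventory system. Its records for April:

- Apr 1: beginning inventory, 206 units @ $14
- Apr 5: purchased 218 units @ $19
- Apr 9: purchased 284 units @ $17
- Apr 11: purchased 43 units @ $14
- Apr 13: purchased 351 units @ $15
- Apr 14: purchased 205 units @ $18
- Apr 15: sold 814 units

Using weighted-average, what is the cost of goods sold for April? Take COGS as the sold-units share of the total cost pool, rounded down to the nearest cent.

Apr 15, sell 814: 814/1307 × $21,411.00 → $13,334.77
Ending inventory (cost pool remaining) = $8,076.23
Check: goods available $21,411.00 = COGS $13,334.77 + ending $8,076.23

COGS = $13,334.77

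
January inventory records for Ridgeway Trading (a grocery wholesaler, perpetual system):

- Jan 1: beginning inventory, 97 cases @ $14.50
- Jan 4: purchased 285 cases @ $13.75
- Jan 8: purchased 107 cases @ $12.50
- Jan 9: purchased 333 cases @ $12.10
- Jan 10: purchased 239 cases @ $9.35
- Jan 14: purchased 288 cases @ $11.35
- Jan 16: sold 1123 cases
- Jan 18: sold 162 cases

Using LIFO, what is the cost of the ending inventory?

Jan 16, 1123 sold [LIFO — newest first]: 288 @ $11.35 + 239 @ $9.35 + 333 @ $12.10 + 107 @ $12.50 + 156 @ $13.75 = $13,015.25
Jan 18, 162 sold [LIFO — newest first]: 129 @ $13.75 + 33 @ $14.50 = $2,252.25
Total COGS = $13,015.25 + $2,252.25 = $15,267.50
Ending inventory: 64 @ $14.50 = $928.00

Ending inventory = $928.00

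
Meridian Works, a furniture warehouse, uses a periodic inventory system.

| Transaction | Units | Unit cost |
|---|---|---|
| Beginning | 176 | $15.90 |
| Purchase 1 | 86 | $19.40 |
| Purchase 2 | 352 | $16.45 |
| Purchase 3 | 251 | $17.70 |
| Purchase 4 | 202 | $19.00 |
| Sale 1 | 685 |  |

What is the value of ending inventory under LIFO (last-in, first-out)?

Ending inventory = $6,440.80

Sale 1 (685) [LIFO — newest first]: 202 @ $19.00 + 251 @ $17.70 + 232 @ $16.45 = $12,097.10
Ending inventory: 176 @ $15.90 + 86 @ $19.40 + 120 @ $16.45 = $6,440.80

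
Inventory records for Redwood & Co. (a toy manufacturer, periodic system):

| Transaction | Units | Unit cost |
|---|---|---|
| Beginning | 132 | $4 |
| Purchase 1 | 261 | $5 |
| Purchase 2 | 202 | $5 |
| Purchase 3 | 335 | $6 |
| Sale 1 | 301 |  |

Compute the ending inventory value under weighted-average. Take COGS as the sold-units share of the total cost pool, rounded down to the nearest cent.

Ending inventory = $3,282.30

Sale 1, sell 301: 301/930 × $4,853.00 → $1,570.70
Ending inventory (cost pool remaining) = $3,282.30
Check: goods available $4,853.00 = COGS $1,570.70 + ending $3,282.30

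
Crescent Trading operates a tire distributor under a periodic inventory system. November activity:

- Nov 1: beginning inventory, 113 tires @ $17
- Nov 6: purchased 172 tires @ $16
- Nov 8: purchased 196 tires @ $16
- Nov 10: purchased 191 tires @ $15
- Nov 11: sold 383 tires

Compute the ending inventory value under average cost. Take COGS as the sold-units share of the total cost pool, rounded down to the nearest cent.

Nov 11, sell 383: 383/672 × $10,674.00 → $6,083.54
Ending inventory (cost pool remaining) = $4,590.46

Ending inventory = $4,590.46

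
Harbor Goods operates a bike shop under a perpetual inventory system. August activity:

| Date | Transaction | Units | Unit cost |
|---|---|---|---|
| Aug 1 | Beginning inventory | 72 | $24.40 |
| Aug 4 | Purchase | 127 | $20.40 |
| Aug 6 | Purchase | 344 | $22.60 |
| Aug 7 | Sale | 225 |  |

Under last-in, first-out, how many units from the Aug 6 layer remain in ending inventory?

119

Aug 7, 225 sold [LIFO — newest first]: 225 @ $22.60 = $5,085.00
Ending inventory: 72 @ $24.40 + 127 @ $20.40 + 119 @ $22.60 = $7,037.00
Check: goods available $12,122.00 = COGS $5,085.00 + ending $7,037.00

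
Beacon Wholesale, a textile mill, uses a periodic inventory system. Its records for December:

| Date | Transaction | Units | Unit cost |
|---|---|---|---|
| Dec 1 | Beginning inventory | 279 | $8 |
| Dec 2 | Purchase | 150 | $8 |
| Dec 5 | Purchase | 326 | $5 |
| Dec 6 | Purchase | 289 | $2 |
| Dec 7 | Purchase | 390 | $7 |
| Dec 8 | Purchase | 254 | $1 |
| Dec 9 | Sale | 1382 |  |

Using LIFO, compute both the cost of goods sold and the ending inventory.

COGS = $6,176; ending inventory = $2,448

Dec 9, 1382 sold [LIFO — newest first]: 254 @ $1 + 390 @ $7 + 289 @ $2 + 326 @ $5 + 123 @ $8 = $6,176
Ending inventory: 279 @ $8 + 27 @ $8 = $2,448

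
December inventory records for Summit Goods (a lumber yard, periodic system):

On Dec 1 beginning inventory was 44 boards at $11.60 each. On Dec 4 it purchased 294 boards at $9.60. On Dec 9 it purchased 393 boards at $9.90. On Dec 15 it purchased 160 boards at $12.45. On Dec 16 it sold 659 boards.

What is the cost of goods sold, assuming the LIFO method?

COGS = $6,900.30

Dec 16, 659 sold [LIFO — newest first]: 160 @ $12.45 + 393 @ $9.90 + 106 @ $9.60 = $6,900.30
Ending inventory: 44 @ $11.60 + 188 @ $9.60 = $2,315.20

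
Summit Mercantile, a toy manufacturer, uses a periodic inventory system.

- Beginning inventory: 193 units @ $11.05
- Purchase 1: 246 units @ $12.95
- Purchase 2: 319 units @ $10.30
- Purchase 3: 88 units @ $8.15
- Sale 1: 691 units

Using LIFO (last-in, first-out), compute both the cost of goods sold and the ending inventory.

COGS = $7,608.50; ending inventory = $1,712.75

Sale 1 (691) [LIFO — newest first]: 88 @ $8.15 + 319 @ $10.30 + 246 @ $12.95 + 38 @ $11.05 = $7,608.50
Ending inventory: 155 @ $11.05 = $1,712.75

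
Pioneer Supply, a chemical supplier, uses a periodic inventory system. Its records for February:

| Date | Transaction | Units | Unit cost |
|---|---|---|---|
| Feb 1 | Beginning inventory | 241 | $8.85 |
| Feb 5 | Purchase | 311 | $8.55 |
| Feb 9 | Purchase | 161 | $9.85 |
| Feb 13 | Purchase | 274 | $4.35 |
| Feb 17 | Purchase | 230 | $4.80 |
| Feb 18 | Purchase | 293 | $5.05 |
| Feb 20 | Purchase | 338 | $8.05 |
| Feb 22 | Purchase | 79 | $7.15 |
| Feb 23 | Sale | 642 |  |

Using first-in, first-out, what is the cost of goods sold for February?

Feb 23, 642 sold [FIFO — oldest first]: 241 @ $8.85 + 311 @ $8.55 + 90 @ $9.85 = $5,678.40
Ending inventory: 71 @ $9.85 + 274 @ $4.35 + 230 @ $4.80 + 293 @ $5.05 + 338 @ $8.05 + 79 @ $7.15 = $7,760.65
Check: goods available $13,439.05 = COGS $5,678.40 + ending $7,760.65

COGS = $5,678.40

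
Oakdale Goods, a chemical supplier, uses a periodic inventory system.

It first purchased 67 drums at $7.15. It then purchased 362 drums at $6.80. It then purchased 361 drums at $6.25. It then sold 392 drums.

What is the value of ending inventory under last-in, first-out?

Ending inventory = $2,729.85

Sale 1 (392) [LIFO — newest first]: 361 @ $6.25 + 31 @ $6.80 = $2,467.05
Ending inventory: 67 @ $7.15 + 331 @ $6.80 = $2,729.85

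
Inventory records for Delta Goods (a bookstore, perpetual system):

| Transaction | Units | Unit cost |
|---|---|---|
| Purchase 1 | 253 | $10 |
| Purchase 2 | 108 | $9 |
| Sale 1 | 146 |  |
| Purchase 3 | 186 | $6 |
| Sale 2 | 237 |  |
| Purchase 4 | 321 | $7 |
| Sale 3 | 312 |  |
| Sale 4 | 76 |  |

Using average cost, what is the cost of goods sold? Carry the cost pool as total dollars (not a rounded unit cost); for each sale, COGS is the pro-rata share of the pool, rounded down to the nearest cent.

After Purchase 1: 253 on hand, pool $2,530.00 (≈ $10.0000 each)
After Purchase 2: 361 on hand, pool $3,502.00 (≈ $9.7008 each)
Sale 1, sell 146: 146/361 × $3,502.00 → $1,416.32
After Purchase 3: 401 on hand, pool $3,201.68 (≈ $7.9842 each)
Sale 2, sell 237: 237/401 × $3,201.68 → $1,892.26
After Purchase 4: 485 on hand, pool $3,556.42 (≈ $7.3328 each)
Sale 3, sell 312: 312/485 × $3,556.42 → $2,287.84
Sale 4, sell 76: 76/173 × $1,268.58 → $557.29
Total COGS = $1,416.32 + $1,892.26 + $2,287.84 + $557.29 = $6,153.71
Ending inventory (cost pool remaining) = $711.29
Check: goods available $6,865.00 = COGS $6,153.71 + ending $711.29

COGS = $6,153.71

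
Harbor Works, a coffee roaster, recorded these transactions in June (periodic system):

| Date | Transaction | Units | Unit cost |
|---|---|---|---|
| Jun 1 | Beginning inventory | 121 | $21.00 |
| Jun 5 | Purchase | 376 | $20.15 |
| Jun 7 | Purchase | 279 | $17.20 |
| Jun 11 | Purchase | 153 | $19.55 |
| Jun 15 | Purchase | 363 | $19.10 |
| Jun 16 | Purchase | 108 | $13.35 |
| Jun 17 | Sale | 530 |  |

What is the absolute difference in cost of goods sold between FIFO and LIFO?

$1,156.45

FIFO COGS: 121 @ $21.00 + 376 @ $20.15 + 33 @ $17.20 = $10,685.00
LIFO COGS: 108 @ $13.35 + 363 @ $19.10 + 59 @ $19.55 = $9,528.55
Difference = |$10,685.00 − $9,528.55| = $1,156.45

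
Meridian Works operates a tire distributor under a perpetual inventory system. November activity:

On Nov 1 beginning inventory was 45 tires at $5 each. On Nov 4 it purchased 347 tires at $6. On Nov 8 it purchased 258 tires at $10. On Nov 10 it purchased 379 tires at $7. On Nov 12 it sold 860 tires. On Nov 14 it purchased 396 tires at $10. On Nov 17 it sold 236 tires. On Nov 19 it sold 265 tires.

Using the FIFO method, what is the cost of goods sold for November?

COGS = $10,860

Nov 12, 860 sold [FIFO — oldest first]: 45 @ $5 + 347 @ $6 + 258 @ $10 + 210 @ $7 = $6,357
Nov 17, 236 sold [FIFO — oldest first]: 169 @ $7 + 67 @ $10 = $1,853
Nov 19, 265 sold [FIFO — oldest first]: 265 @ $10 = $2,650
Total COGS = $6,357 + $1,853 + $2,650 = $10,860
Ending inventory: 64 @ $10 = $640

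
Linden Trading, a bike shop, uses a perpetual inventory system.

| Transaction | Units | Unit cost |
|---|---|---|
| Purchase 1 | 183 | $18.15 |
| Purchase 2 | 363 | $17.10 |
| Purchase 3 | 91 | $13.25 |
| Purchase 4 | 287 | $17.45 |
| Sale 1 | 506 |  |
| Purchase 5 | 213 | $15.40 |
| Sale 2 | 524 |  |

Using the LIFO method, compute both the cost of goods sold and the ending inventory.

Sale 1 (506) [LIFO — newest first]: 287 @ $17.45 + 91 @ $13.25 + 128 @ $17.10 = $8,402.70
Sale 2 (524) [LIFO — newest first]: 213 @ $15.40 + 235 @ $17.10 + 76 @ $18.15 = $8,678.10
Total COGS = $8,402.70 + $8,678.10 = $17,080.80
Ending inventory: 107 @ $18.15 = $1,942.05
Check: goods available $19,022.85 = COGS $17,080.80 + ending $1,942.05

COGS = $17,080.80; ending inventory = $1,942.05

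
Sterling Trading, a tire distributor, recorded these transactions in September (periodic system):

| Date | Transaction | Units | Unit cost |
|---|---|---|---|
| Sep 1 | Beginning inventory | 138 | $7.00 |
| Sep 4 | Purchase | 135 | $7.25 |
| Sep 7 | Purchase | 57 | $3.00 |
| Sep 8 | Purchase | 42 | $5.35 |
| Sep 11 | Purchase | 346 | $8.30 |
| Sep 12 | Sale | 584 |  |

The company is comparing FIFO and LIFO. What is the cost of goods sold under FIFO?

FIFO COGS: 138 @ $7.00 + 135 @ $7.25 + 57 @ $3.00 + 42 @ $5.35 + 212 @ $8.30 = $4,100.05
LIFO COGS: 346 @ $8.30 + 42 @ $5.35 + 57 @ $3.00 + 135 @ $7.25 + 4 @ $7.00 = $4,274.25

COGS = $4,100.05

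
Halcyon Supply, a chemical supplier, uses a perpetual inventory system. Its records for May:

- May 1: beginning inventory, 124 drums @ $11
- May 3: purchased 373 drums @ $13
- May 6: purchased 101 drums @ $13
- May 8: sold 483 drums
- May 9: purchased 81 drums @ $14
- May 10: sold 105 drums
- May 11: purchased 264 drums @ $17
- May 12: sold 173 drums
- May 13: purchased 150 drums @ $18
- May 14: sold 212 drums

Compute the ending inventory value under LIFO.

Ending inventory = $1,494

May 8, 483 sold [LIFO — newest first]: 101 @ $13 + 373 @ $13 + 9 @ $11 = $6,261
May 10, 105 sold [LIFO — newest first]: 81 @ $14 + 24 @ $11 = $1,398
May 12, 173 sold [LIFO — newest first]: 173 @ $17 = $2,941
May 14, 212 sold [LIFO — newest first]: 150 @ $18 + 62 @ $17 = $3,754
Total COGS = $6,261 + $1,398 + $2,941 + $3,754 = $14,354
Ending inventory: 91 @ $11 + 29 @ $17 = $1,494
Check: goods available $15,848 = COGS $14,354 + ending $1,494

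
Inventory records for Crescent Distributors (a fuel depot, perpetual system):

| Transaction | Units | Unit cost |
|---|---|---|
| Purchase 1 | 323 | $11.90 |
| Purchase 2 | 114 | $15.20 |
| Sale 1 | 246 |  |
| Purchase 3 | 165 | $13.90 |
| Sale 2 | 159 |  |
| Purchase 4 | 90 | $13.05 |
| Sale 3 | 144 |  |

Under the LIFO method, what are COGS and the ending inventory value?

Sale 1 (246) [LIFO — newest first]: 114 @ $15.20 + 132 @ $11.90 = $3,303.60
Sale 2 (159) [LIFO — newest first]: 159 @ $13.90 = $2,210.10
Sale 3 (144) [LIFO — newest first]: 90 @ $13.05 + 6 @ $13.90 + 48 @ $11.90 = $1,829.10
Total COGS = $3,303.60 + $2,210.10 + $1,829.10 = $7,342.80
Ending inventory: 143 @ $11.90 = $1,701.70

COGS = $7,342.80; ending inventory = $1,701.70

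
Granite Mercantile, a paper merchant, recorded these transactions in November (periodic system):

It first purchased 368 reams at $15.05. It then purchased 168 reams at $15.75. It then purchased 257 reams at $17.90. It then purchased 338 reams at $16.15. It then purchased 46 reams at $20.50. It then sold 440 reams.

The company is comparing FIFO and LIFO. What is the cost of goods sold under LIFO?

FIFO COGS: 368 @ $15.05 + 72 @ $15.75 = $6,672.40
LIFO COGS: 46 @ $20.50 + 338 @ $16.15 + 56 @ $17.90 = $7,404.10

COGS = $7,404.10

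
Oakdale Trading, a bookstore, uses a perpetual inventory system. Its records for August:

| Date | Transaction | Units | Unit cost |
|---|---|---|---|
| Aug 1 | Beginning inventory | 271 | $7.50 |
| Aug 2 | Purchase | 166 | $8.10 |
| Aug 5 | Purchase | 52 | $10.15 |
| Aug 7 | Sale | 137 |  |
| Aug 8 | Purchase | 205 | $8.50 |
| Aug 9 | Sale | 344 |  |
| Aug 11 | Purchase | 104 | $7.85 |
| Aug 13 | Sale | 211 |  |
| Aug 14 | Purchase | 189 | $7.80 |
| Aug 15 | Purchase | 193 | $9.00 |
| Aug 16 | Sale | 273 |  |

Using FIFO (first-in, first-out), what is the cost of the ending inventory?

Ending inventory = $1,908.60

Aug 7, 137 sold [FIFO — oldest first]: 137 @ $7.50 = $1,027.50
Aug 9, 344 sold [FIFO — oldest first]: 134 @ $7.50 + 166 @ $8.10 + 44 @ $10.15 = $2,796.20
Aug 13, 211 sold [FIFO — oldest first]: 8 @ $10.15 + 203 @ $8.50 = $1,806.70
Aug 16, 273 sold [FIFO — oldest first]: 2 @ $8.50 + 104 @ $7.85 + 167 @ $7.80 = $2,136.00
Total COGS = $1,027.50 + $2,796.20 + $1,806.70 + $2,136.00 = $7,766.40
Ending inventory: 22 @ $7.80 + 193 @ $9.00 = $1,908.60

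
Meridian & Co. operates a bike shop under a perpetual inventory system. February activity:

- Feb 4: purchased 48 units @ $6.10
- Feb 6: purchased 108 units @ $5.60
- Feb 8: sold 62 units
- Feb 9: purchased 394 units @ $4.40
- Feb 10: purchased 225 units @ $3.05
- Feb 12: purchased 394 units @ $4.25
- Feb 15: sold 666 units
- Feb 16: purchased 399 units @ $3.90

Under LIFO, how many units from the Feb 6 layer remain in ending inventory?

46

Feb 8, 62 sold [LIFO — newest first]: 62 @ $5.60 = $347.20
Feb 15, 666 sold [LIFO — newest first]: 394 @ $4.25 + 225 @ $3.05 + 47 @ $4.40 = $2,567.55
Total COGS = $347.20 + $2,567.55 = $2,914.75
Ending inventory: 48 @ $6.10 + 46 @ $5.60 + 347 @ $4.40 + 399 @ $3.90 = $3,633.30
Check: goods available $6,548.05 = COGS $2,914.75 + ending $3,633.30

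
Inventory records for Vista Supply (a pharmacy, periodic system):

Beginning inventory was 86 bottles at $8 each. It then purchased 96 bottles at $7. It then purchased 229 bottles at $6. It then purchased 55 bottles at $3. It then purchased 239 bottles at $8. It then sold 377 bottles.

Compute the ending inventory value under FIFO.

Sale 1 (377) [FIFO — oldest first]: 86 @ $8 + 96 @ $7 + 195 @ $6 = $2,530
Ending inventory: 34 @ $6 + 55 @ $3 + 239 @ $8 = $2,281

Ending inventory = $2,281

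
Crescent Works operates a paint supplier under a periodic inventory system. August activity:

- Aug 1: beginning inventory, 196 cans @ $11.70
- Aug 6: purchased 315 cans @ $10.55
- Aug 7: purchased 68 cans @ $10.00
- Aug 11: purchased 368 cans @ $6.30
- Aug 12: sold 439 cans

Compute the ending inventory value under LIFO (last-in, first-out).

Ending inventory = $5,584.80

Aug 12, 439 sold [LIFO — newest first]: 368 @ $6.30 + 68 @ $10.00 + 3 @ $10.55 = $3,030.05
Ending inventory: 196 @ $11.70 + 312 @ $10.55 = $5,584.80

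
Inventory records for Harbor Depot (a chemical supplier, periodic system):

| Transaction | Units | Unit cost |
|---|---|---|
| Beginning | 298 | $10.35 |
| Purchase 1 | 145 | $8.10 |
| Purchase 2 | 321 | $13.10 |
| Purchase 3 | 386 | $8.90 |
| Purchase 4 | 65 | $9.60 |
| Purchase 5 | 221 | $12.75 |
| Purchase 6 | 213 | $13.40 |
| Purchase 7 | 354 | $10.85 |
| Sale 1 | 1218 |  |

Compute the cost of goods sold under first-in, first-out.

Sale 1 (1218) [FIFO — oldest first]: 298 @ $10.35 + 145 @ $8.10 + 321 @ $13.10 + 386 @ $8.90 + 65 @ $9.60 + 3 @ $12.75 = $12,561.55
Ending inventory: 218 @ $12.75 + 213 @ $13.40 + 354 @ $10.85 = $9,474.60

COGS = $12,561.55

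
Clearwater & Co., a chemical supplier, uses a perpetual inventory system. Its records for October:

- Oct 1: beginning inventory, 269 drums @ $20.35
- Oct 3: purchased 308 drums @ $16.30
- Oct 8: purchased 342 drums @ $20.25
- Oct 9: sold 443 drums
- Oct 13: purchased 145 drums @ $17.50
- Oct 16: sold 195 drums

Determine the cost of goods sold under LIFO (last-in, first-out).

Oct 9, 443 sold [LIFO — newest first]: 342 @ $20.25 + 101 @ $16.30 = $8,571.80
Oct 16, 195 sold [LIFO — newest first]: 145 @ $17.50 + 50 @ $16.30 = $3,352.50
Total COGS = $8,571.80 + $3,352.50 = $11,924.30
Ending inventory: 269 @ $20.35 + 157 @ $16.30 = $8,033.25
Check: goods available $19,957.55 = COGS $11,924.30 + ending $8,033.25

COGS = $11,924.30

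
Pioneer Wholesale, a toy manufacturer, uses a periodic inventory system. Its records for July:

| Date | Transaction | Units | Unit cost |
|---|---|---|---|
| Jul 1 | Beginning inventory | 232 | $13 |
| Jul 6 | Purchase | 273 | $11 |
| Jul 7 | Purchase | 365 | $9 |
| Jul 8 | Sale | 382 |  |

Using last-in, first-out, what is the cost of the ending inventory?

Ending inventory = $5,832

Jul 8, 382 sold [LIFO — newest first]: 365 @ $9 + 17 @ $11 = $3,472
Ending inventory: 232 @ $13 + 256 @ $11 = $5,832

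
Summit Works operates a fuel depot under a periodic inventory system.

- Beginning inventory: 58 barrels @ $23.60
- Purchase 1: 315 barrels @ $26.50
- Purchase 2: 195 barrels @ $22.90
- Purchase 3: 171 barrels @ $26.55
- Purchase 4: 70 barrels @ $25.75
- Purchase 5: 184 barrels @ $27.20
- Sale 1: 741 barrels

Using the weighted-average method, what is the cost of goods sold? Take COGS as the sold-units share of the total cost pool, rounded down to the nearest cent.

COGS = $19,050.45

Sale 1, sell 741: 741/993 × $25,529.15 → $19,050.45
Ending inventory (cost pool remaining) = $6,478.70
Check: goods available $25,529.15 = COGS $19,050.45 + ending $6,478.70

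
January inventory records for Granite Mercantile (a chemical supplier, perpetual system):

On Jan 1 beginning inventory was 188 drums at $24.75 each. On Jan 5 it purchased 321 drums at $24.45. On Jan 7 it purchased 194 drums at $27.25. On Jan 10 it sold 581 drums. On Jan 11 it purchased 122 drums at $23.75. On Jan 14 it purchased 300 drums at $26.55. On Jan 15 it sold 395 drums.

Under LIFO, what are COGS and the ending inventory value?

Jan 10, 581 sold [LIFO — newest first]: 194 @ $27.25 + 321 @ $24.45 + 66 @ $24.75 = $14,768.45
Jan 15, 395 sold [LIFO — newest first]: 300 @ $26.55 + 95 @ $23.75 = $10,221.25
Total COGS = $14,768.45 + $10,221.25 = $24,989.70
Ending inventory: 122 @ $24.75 + 27 @ $23.75 = $3,660.75

COGS = $24,989.70; ending inventory = $3,660.75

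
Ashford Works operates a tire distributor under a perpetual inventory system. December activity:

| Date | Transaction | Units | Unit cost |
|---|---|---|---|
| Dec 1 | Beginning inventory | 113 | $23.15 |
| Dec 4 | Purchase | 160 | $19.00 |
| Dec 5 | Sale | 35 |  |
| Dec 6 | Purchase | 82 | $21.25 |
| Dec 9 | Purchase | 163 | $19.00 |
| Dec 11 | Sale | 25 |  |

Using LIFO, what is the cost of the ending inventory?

Ending inventory = $9,355.45

Dec 5, 35 sold [LIFO — newest first]: 35 @ $19.00 = $665.00
Dec 11, 25 sold [LIFO — newest first]: 25 @ $19.00 = $475.00
Total COGS = $665.00 + $475.00 = $1,140.00
Ending inventory: 113 @ $23.15 + 125 @ $19.00 + 82 @ $21.25 + 138 @ $19.00 = $9,355.45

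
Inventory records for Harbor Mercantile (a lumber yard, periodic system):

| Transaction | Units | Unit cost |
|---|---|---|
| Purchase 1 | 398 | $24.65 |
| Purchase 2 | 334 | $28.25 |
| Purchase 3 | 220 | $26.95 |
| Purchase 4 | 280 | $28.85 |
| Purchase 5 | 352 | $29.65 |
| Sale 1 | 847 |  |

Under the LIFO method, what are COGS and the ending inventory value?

Sale 1 (847) [LIFO — newest first]: 352 @ $29.65 + 280 @ $28.85 + 215 @ $26.95 = $24,309.05
Ending inventory: 398 @ $24.65 + 334 @ $28.25 + 5 @ $26.95 = $19,380.95
Check: goods available $43,690.00 = COGS $24,309.05 + ending $19,380.95

COGS = $24,309.05; ending inventory = $19,380.95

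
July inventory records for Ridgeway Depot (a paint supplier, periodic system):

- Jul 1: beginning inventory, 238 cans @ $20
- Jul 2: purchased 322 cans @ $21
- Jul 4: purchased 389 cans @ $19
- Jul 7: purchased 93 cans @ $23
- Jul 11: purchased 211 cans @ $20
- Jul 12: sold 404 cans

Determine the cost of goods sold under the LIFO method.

Jul 12, 404 sold [LIFO — newest first]: 211 @ $20 + 93 @ $23 + 100 @ $19 = $8,259
Ending inventory: 238 @ $20 + 322 @ $21 + 289 @ $19 = $17,013
Check: goods available $25,272 = COGS $8,259 + ending $17,013

COGS = $8,259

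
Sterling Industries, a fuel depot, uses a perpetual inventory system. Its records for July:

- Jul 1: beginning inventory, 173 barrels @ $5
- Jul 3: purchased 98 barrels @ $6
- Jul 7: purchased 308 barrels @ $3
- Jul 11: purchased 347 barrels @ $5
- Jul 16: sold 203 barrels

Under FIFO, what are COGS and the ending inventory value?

Jul 16, 203 sold [FIFO — oldest first]: 173 @ $5 + 30 @ $6 = $1,045
Ending inventory: 68 @ $6 + 308 @ $3 + 347 @ $5 = $3,067

COGS = $1,045; ending inventory = $3,067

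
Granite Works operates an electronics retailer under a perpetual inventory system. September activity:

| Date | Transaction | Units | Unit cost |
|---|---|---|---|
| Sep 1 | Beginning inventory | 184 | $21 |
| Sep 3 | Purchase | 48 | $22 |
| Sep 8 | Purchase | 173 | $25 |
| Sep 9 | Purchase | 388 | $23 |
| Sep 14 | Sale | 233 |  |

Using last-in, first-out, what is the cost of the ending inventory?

Sep 14, 233 sold [LIFO — newest first]: 233 @ $23 = $5,359
Ending inventory: 184 @ $21 + 48 @ $22 + 173 @ $25 + 155 @ $23 = $12,810

Ending inventory = $12,810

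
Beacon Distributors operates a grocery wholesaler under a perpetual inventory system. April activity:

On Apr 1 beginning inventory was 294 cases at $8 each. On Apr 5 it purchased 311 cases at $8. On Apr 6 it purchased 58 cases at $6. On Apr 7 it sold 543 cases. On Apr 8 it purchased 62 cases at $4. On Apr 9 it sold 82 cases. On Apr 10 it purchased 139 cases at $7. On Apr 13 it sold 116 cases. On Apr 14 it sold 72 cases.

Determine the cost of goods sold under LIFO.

Apr 7, 543 sold [LIFO — newest first]: 58 @ $6 + 311 @ $8 + 174 @ $8 = $4,228
Apr 9, 82 sold [LIFO — newest first]: 62 @ $4 + 20 @ $8 = $408
Apr 13, 116 sold [LIFO — newest first]: 116 @ $7 = $812
Apr 14, 72 sold [LIFO — newest first]: 23 @ $7 + 49 @ $8 = $553
Total COGS = $4,228 + $408 + $812 + $553 = $6,001
Ending inventory: 51 @ $8 = $408

COGS = $6,001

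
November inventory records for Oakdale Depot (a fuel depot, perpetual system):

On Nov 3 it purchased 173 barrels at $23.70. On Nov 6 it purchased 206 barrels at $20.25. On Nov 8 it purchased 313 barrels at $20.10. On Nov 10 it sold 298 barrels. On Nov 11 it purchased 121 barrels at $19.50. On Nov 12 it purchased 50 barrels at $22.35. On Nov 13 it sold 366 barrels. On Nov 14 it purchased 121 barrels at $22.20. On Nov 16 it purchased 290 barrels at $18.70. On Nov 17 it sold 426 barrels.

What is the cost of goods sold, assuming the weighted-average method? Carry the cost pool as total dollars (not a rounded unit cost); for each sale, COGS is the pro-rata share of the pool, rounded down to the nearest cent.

After Nov 3: 173 on hand, pool $4,100.10 (≈ $23.7000 each)
After Nov 6: 379 on hand, pool $8,271.60 (≈ $21.8248 each)
After Nov 8: 692 on hand, pool $14,562.90 (≈ $21.0447 each)
Nov 10, sell 298: 298/692 × $14,562.90 → $6,271.30
After Nov 11: 515 on hand, pool $10,651.10 (≈ $20.6817 each)
After Nov 12: 565 on hand, pool $11,768.60 (≈ $20.8294 each)
Nov 13, sell 366: 366/565 × $11,768.60 → $7,623.55
After Nov 14: 320 on hand, pool $6,831.25 (≈ $21.3477 each)
After Nov 16: 610 on hand, pool $12,254.25 (≈ $20.0889 each)
Nov 17, sell 426: 426/610 × $12,254.25 → $8,557.88
Total COGS = $6,271.30 + $7,623.55 + $8,557.88 = $22,452.73
Ending inventory (cost pool remaining) = $3,696.37
Check: goods available $26,149.10 = COGS $22,452.73 + ending $3,696.37

COGS = $22,452.73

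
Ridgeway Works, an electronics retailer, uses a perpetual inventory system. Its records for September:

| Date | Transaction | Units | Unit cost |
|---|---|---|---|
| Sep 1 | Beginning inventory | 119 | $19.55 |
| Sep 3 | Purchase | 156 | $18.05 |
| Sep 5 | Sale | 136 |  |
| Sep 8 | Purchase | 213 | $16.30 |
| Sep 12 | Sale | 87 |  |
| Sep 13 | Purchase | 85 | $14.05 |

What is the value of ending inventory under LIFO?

Ending inventory = $5,935.50

Sep 5, 136 sold [LIFO — newest first]: 136 @ $18.05 = $2,454.80
Sep 12, 87 sold [LIFO — newest first]: 87 @ $16.30 = $1,418.10
Total COGS = $2,454.80 + $1,418.10 = $3,872.90
Ending inventory: 119 @ $19.55 + 20 @ $18.05 + 126 @ $16.30 + 85 @ $14.05 = $5,935.50
Check: goods available $9,808.40 = COGS $3,872.90 + ending $5,935.50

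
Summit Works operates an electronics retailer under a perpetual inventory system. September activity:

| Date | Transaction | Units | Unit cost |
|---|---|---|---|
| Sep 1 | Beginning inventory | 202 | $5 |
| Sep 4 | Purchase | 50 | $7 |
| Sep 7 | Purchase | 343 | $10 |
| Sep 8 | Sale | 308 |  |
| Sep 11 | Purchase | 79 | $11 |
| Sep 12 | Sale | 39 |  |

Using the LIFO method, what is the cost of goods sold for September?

COGS = $3,509

Sep 8, 308 sold [LIFO — newest first]: 308 @ $10 = $3,080
Sep 12, 39 sold [LIFO — newest first]: 39 @ $11 = $429
Total COGS = $3,080 + $429 = $3,509
Ending inventory: 202 @ $5 + 50 @ $7 + 35 @ $10 + 40 @ $11 = $2,150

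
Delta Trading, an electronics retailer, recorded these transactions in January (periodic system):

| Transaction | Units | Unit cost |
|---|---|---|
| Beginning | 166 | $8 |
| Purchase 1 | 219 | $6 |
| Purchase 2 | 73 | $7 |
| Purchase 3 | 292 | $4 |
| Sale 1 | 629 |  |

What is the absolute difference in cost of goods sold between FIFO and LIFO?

$484

FIFO COGS: 166 @ $8 + 219 @ $6 + 73 @ $7 + 171 @ $4 = $3,837
LIFO COGS: 292 @ $4 + 73 @ $7 + 219 @ $6 + 45 @ $8 = $3,353
Difference = |$3,837 − $3,353| = $484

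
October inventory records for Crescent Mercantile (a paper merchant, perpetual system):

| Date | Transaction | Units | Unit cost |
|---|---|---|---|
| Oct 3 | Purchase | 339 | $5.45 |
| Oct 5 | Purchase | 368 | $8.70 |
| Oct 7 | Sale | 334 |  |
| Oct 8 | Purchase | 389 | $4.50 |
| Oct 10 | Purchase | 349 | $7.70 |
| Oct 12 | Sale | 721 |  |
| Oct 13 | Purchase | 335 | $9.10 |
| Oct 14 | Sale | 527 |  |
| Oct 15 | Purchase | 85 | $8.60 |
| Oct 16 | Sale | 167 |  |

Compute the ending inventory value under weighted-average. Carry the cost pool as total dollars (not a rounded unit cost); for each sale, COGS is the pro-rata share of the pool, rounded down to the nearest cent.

Ending inventory = $919.97

After Oct 3: 339 on hand, pool $1,847.55 (≈ $5.4500 each)
After Oct 5: 707 on hand, pool $5,049.15 (≈ $7.1417 each)
Oct 7, sell 334: 334/707 × $5,049.15 → $2,385.31
After Oct 8: 762 on hand, pool $4,414.34 (≈ $5.7931 each)
After Oct 10: 1111 on hand, pool $7,101.64 (≈ $6.3921 each)
Oct 12, sell 721: 721/1111 × $7,101.64 → $4,608.71
After Oct 13: 725 on hand, pool $5,541.43 (≈ $7.6434 each)
Oct 14, sell 527: 527/725 × $5,541.43 → $4,028.04
After Oct 15: 283 on hand, pool $2,244.39 (≈ $7.9307 each)
Oct 16, sell 167: 167/283 × $2,244.39 → $1,324.42
Total COGS = $2,385.31 + $4,608.71 + $4,028.04 + $1,324.42 = $12,346.48
Ending inventory (cost pool remaining) = $919.97
Check: goods available $13,266.45 = COGS $12,346.48 + ending $919.97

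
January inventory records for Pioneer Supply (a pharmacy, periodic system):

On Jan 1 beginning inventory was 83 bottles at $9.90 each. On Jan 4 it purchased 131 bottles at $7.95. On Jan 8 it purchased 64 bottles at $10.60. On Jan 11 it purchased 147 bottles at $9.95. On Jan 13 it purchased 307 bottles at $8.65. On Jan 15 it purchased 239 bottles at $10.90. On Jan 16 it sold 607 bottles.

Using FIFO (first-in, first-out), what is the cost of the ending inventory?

Ending inventory = $3,686.35

Jan 16, 607 sold [FIFO — oldest first]: 83 @ $9.90 + 131 @ $7.95 + 64 @ $10.60 + 147 @ $9.95 + 182 @ $8.65 = $5,578.50
Ending inventory: 125 @ $8.65 + 239 @ $10.90 = $3,686.35
Check: goods available $9,264.85 = COGS $5,578.50 + ending $3,686.35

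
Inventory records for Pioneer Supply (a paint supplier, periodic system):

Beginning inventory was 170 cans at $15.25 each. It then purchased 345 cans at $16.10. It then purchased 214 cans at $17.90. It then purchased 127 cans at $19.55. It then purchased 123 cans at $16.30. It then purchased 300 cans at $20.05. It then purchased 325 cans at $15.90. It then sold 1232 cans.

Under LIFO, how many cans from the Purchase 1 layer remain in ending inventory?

202

Sale 1 (1232) [LIFO — newest first]: 325 @ $15.90 + 300 @ $20.05 + 123 @ $16.30 + 127 @ $19.55 + 214 @ $17.90 + 143 @ $16.10 = $21,803.15
Ending inventory: 170 @ $15.25 + 202 @ $16.10 = $5,844.70
Check: goods available $27,647.85 = COGS $21,803.15 + ending $5,844.70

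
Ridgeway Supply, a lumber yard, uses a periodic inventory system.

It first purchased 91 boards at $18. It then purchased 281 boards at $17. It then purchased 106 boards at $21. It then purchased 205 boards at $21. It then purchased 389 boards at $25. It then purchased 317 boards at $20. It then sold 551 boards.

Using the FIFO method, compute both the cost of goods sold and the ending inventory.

Sale 1 (551) [FIFO — oldest first]: 91 @ $18 + 281 @ $17 + 106 @ $21 + 73 @ $21 = $10,174
Ending inventory: 132 @ $21 + 389 @ $25 + 317 @ $20 = $18,837

COGS = $10,174; ending inventory = $18,837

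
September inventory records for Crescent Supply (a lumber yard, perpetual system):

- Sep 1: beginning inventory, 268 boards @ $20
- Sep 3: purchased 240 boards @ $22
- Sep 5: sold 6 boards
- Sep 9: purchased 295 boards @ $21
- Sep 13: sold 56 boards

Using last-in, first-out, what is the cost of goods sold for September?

COGS = $1,308

Sep 5, 6 sold [LIFO — newest first]: 6 @ $22 = $132
Sep 13, 56 sold [LIFO — newest first]: 56 @ $21 = $1,176
Total COGS = $132 + $1,176 = $1,308
Ending inventory: 268 @ $20 + 234 @ $22 + 239 @ $21 = $15,527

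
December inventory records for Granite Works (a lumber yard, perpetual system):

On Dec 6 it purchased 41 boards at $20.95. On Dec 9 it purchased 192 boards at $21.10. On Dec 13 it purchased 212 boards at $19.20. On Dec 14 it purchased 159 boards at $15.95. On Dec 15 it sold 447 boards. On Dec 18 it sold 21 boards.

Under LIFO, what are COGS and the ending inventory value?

COGS = $8,653.15; ending inventory = $2,863.45

Dec 15, 447 sold [LIFO — newest first]: 159 @ $15.95 + 212 @ $19.20 + 76 @ $21.10 = $8,210.05
Dec 18, 21 sold [LIFO — newest first]: 21 @ $21.10 = $443.10
Total COGS = $8,210.05 + $443.10 = $8,653.15
Ending inventory: 41 @ $20.95 + 95 @ $21.10 = $2,863.45
Check: goods available $11,516.60 = COGS $8,653.15 + ending $2,863.45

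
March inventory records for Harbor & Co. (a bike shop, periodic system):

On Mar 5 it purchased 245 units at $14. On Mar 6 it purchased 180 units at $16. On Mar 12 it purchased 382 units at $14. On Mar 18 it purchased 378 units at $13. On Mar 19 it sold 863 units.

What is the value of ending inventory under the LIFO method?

Ending inventory = $4,662

Mar 19, 863 sold [LIFO — newest first]: 378 @ $13 + 382 @ $14 + 103 @ $16 = $11,910
Ending inventory: 245 @ $14 + 77 @ $16 = $4,662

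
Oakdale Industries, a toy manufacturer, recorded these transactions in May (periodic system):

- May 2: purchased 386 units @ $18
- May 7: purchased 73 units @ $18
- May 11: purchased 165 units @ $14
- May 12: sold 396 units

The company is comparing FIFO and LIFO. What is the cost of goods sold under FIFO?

FIFO COGS: 386 @ $18 + 10 @ $18 = $7,128
LIFO COGS: 165 @ $14 + 73 @ $18 + 158 @ $18 = $6,468

COGS = $7,128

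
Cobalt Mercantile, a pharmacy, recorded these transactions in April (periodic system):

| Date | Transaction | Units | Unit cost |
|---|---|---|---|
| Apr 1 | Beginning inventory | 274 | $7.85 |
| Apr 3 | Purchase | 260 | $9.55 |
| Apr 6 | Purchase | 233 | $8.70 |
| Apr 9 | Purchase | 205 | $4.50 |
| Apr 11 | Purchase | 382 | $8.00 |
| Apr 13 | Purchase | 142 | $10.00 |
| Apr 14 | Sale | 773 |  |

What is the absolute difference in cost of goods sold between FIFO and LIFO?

$906.70

FIFO COGS: 274 @ $7.85 + 260 @ $9.55 + 233 @ $8.70 + 6 @ $4.50 = $6,688.00
LIFO COGS: 142 @ $10.00 + 382 @ $8.00 + 205 @ $4.50 + 44 @ $8.70 = $5,781.30
Difference = |$6,688.00 − $5,781.30| = $906.70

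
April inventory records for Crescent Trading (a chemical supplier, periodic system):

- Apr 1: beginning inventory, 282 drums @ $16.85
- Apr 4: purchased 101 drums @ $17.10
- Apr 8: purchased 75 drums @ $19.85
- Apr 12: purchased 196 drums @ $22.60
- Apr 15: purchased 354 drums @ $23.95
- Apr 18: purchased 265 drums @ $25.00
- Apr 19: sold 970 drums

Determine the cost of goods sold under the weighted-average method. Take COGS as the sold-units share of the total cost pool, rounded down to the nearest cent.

Apr 19, sell 970: 970/1273 × $27,500.45 → $20,954.78
Ending inventory (cost pool remaining) = $6,545.67

COGS = $20,954.78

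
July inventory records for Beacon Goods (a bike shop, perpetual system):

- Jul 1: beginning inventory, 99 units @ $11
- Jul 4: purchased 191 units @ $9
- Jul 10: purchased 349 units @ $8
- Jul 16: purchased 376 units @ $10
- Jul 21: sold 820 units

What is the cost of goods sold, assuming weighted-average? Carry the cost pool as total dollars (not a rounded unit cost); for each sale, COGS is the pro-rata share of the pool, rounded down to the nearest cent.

After Jul 1: 99 on hand, pool $1,089.00 (≈ $11.0000 each)
After Jul 4: 290 on hand, pool $2,808.00 (≈ $9.6828 each)
After Jul 10: 639 on hand, pool $5,600.00 (≈ $8.7637 each)
After Jul 16: 1015 on hand, pool $9,360.00 (≈ $9.2217 each)
Jul 21, sell 820: 820/1015 × $9,360.00 → $7,561.77
Ending inventory (cost pool remaining) = $1,798.23

COGS = $7,561.77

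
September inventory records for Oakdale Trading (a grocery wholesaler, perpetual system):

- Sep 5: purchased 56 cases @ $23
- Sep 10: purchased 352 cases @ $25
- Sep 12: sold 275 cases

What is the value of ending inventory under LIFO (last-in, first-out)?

Sep 12, 275 sold [LIFO — newest first]: 275 @ $25 = $6,875
Ending inventory: 56 @ $23 + 77 @ $25 = $3,213

Ending inventory = $3,213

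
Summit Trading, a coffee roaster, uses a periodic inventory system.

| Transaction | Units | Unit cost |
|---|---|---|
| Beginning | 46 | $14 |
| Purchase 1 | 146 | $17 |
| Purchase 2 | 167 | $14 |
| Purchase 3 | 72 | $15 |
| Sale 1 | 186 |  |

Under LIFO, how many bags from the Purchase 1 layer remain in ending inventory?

Sale 1 (186) [LIFO — newest first]: 72 @ $15 + 114 @ $14 = $2,676
Ending inventory: 46 @ $14 + 146 @ $17 + 53 @ $14 = $3,868
Check: goods available $6,544 = COGS $2,676 + ending $3,868

146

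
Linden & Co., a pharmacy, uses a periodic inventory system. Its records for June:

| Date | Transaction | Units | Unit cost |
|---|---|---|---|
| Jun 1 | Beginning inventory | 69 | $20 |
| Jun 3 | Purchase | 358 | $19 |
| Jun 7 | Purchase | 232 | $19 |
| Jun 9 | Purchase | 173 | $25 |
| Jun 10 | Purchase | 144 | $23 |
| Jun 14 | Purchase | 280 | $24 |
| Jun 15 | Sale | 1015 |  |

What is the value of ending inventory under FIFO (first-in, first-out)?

Jun 15, 1015 sold [FIFO — oldest first]: 69 @ $20 + 358 @ $19 + 232 @ $19 + 173 @ $25 + 144 @ $23 + 39 @ $24 = $21,163
Ending inventory: 241 @ $24 = $5,784

Ending inventory = $5,784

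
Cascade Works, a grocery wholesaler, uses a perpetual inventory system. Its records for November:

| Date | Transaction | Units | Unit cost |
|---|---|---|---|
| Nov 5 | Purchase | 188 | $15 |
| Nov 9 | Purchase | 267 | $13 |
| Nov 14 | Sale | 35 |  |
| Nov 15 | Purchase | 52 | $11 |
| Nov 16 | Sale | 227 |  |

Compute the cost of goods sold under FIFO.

Nov 14, 35 sold [FIFO — oldest first]: 35 @ $15 = $525
Nov 16, 227 sold [FIFO — oldest first]: 153 @ $15 + 74 @ $13 = $3,257
Total COGS = $525 + $3,257 = $3,782
Ending inventory: 193 @ $13 + 52 @ $11 = $3,081
Check: goods available $6,863 = COGS $3,782 + ending $3,081

COGS = $3,782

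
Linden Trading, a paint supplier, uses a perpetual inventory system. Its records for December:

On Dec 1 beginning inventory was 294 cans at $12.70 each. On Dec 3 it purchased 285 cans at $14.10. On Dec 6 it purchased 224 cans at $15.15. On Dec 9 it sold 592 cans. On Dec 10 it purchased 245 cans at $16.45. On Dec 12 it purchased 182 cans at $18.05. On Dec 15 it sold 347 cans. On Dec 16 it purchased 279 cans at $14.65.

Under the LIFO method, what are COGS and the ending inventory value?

Dec 9, 592 sold [LIFO — newest first]: 224 @ $15.15 + 285 @ $14.10 + 83 @ $12.70 = $8,466.20
Dec 15, 347 sold [LIFO — newest first]: 182 @ $18.05 + 165 @ $16.45 = $5,999.35
Total COGS = $8,466.20 + $5,999.35 = $14,465.55
Ending inventory: 211 @ $12.70 + 80 @ $16.45 + 279 @ $14.65 = $8,083.05

COGS = $14,465.55; ending inventory = $8,083.05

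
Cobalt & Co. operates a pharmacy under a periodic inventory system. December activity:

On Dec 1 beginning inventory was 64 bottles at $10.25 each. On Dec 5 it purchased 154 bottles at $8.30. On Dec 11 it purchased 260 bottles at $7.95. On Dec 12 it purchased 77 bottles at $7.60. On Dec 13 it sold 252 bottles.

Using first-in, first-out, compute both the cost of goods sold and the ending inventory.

Dec 13, 252 sold [FIFO — oldest first]: 64 @ $10.25 + 154 @ $8.30 + 34 @ $7.95 = $2,204.50
Ending inventory: 226 @ $7.95 + 77 @ $7.60 = $2,381.90

COGS = $2,204.50; ending inventory = $2,381.90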